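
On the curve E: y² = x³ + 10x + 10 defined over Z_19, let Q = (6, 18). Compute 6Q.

Repeated addition: build up to 6Q.
2Q: tangent at (6, 18): λ = (3·6² + 10)/(2·18) ≡ 4/17. 17⁻¹ ≡ 9 (mod 19), so λ ≡ 4·9 ≡ 17.
  x = λ² - 6 - 6 = 289 - 12 ≡ 11; y = λ·(6 - 11) - 18 ≡ 11. → (11, 11)
3Q: (11, 11) + (6, 18). λ = (18 - 11)/(6 - 11) ≡ 7/14 mod 19. 14⁻¹ ≡ 15 (mod 19), so λ ≡ 10.
  x = λ² - 11 - 6 = 100 - 17 ≡ 7; y = λ·(11 - 7) - 11 ≡ 10. → (7, 10)
4Q: (7, 10) + (6, 18). λ = (18 - 10)/(6 - 7) ≡ 8/18 mod 19. 18⁻¹ ≡ 18 (mod 19), so λ ≡ 11.
  x = λ² - 7 - 6 = 121 - 13 ≡ 13; y = λ·(7 - 13) - 10 ≡ 0. → (13, 0)
5Q: (13, 0) + (6, 18). λ = (18 - 0)/(6 - 13) ≡ 18/12 mod 19. 12⁻¹ ≡ 8 (mod 19) since 12·8 = 96 ≡ 1, so λ ≡ 11.
  x = λ² - 13 - 6 = 121 - 19 ≡ 7; y = λ·(13 - 7) - 0 ≡ 9. → (7, 9)
6Q: (7, 9) + (6, 18). λ = (18 - 9)/(6 - 7) ≡ 9/18 mod 19. 18⁻¹ ≡ 18 (mod 19) since 18·18 = 324 ≡ 1, so λ ≡ 10.
  x = λ² - 7 - 6 = 100 - 13 ≡ 11; y = λ·(7 - 11) - 9 ≡ 8. → (11, 8)

(11, 8)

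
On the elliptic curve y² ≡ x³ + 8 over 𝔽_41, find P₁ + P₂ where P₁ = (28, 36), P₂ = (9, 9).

(28, 36) + (9, 9). λ = (9 - 36)/(9 - 28) ≡ 14/22 mod 41. 22⁻¹ ≡ 28 (mod 41) since 22·28 = 616 ≡ 1, so λ ≡ 23.
  x = λ² - 28 - 9 = 529 - 37 ≡ 0; y = λ·(28 - 0) - 36 ≡ 34. → (0, 34)

(0, 34)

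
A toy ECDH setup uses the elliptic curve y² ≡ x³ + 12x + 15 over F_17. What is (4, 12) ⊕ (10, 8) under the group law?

(11, 4)

(4, 12) + (10, 8). λ = (8 - 12)/(10 - 4) ≡ 13/6 mod 17. 6⁻¹ ≡ 3 (mod 17) since 6·3 = 18 ≡ 1, so λ ≡ 5.
  x = λ² - 4 - 10 = 25 - 14 ≡ 11; y = λ·(4 - 11) - 12 ≡ 4. → (11, 4)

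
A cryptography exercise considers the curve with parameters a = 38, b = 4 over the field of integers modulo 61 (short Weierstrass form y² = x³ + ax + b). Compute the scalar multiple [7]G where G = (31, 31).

(49, 57)

Repeated addition: build up to 7G.
2G: tangent at (31, 31): λ = (3·31² + 38)/(2·31) ≡ 54/1. 1⁻¹ ≡ 1 (mod 61), so λ ≡ 54·1 ≡ 54.
  x = λ² - 31 - 31 = 2916 - 62 ≡ 48; y = λ·(31 - 48) - 31 ≡ 27. → (48, 27)
3G: (48, 27) + (31, 31). λ = (31 - 27)/(31 - 48) ≡ 4/44 mod 61. 44⁻¹ ≡ 43 (mod 61) since 44·43 = 1892 ≡ 1, so λ ≡ 50.
  x = λ² - 48 - 31 = 2500 - 79 ≡ 42; y = λ·(48 - 42) - 27 ≡ 29. → (42, 29)
4G: (42, 29) + (31, 31). λ = (31 - 29)/(31 - 42) ≡ 2/50 mod 61. 50⁻¹ ≡ 11 (mod 61) since 50·11 = 550 ≡ 1, so λ ≡ 22.
  x = λ² - 42 - 31 = 484 - 73 ≡ 45; y = λ·(42 - 45) - 29 ≡ 27. → (45, 27)
5G: (45, 27) + (31, 31). λ = (31 - 27)/(31 - 45) ≡ 4/47 mod 61. 47⁻¹ ≡ 13 (mod 61), so λ ≡ 52.
  x = λ² - 45 - 31 = 2704 - 76 ≡ 5; y = λ·(45 - 5) - 27 ≡ 40. → (5, 40)
6G: (5, 40) + (31, 31). λ = (31 - 40)/(31 - 5) ≡ 52/26 mod 61. 26⁻¹ ≡ 54 (mod 61), so λ ≡ 2.
  x = λ² - 5 - 31 = 4 - 36 ≡ 29; y = λ·(5 - 29) - 40 ≡ 34. → (29, 34)
7G: (29, 34) + (31, 31). λ = (31 - 34)/(31 - 29) ≡ 58/2 mod 61. 2⁻¹ ≡ 31 (mod 61), so λ ≡ 29.
  x = λ² - 29 - 31 = 841 - 60 ≡ 49; y = λ·(29 - 49) - 34 ≡ 57. → (49, 57)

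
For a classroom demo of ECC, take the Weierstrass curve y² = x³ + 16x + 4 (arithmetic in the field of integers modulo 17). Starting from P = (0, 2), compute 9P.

Repeated addition: build up to 9P.
2P: tangent at (0, 2): λ = (3·0² + 16)/(2·2) ≡ 16/4. 4⁻¹ ≡ 13 (mod 17) since 4·13 = 52 ≡ 1, so λ ≡ 16·13 ≡ 4.
  x = λ² - 0 - 0 = 16 - 0 ≡ 16; y = λ·(0 - 16) - 2 ≡ 2. → (16, 2)
3P: (16, 2) + (0, 2). λ = (2 - 2)/(0 - 16) ≡ 0/1 mod 17. 1⁻¹ ≡ 1 (mod 17) since 1·1 = 1 ≡ 1, so λ ≡ 0.
  x = λ² - 16 - 0 = 0 - 16 ≡ 1; y = λ·(16 - 1) - 2 ≡ 15. → (1, 15)
4P: (1, 15) + (0, 2). λ = (2 - 15)/(0 - 1) ≡ 4/16 mod 17. 16⁻¹ ≡ 16 (mod 17), so λ ≡ 13.
  x = λ² - 1 - 0 = 169 - 1 ≡ 15; y = λ·(1 - 15) - 15 ≡ 7. → (15, 7)
5P: (15, 7) + (0, 2). λ = (2 - 7)/(0 - 15) ≡ 12/2 mod 17. 2⁻¹ ≡ 9 (mod 17) since 2·9 = 18 ≡ 1, so λ ≡ 6.
  x = λ² - 15 - 0 = 36 - 15 ≡ 4; y = λ·(15 - 4) - 7 ≡ 8. → (4, 8)
6P: (4, 8) + (0, 2). λ = (2 - 8)/(0 - 4) ≡ 11/13 mod 17. 13⁻¹ ≡ 4 (mod 17), so λ ≡ 10.
  x = λ² - 4 - 0 = 100 - 4 ≡ 11; y = λ·(4 - 11) - 8 ≡ 7. → (11, 7)
7P: (11, 7) + (0, 2). λ = (2 - 7)/(0 - 11) ≡ 12/6 mod 17. 6⁻¹ ≡ 3 (mod 17) since 6·3 = 18 ≡ 1, so λ ≡ 2.
  x = λ² - 11 - 0 = 4 - 11 ≡ 10; y = λ·(11 - 10) - 7 ≡ 12. → (10, 12)
8P: (10, 12) + (0, 2). λ = (2 - 12)/(0 - 10) ≡ 7/7 mod 17. 7⁻¹ ≡ 5 (mod 17) since 7·5 = 35 ≡ 1, so λ ≡ 1.
  x = λ² - 10 - 0 = 1 - 10 ≡ 8; y = λ·(10 - 8) - 12 ≡ 7. → (8, 7)
9P: (8, 7) + (0, 2). λ = (2 - 7)/(0 - 8) ≡ 12/9 mod 17. 9⁻¹ ≡ 2 (mod 17), so λ ≡ 7.
  x = λ² - 8 - 0 = 49 - 8 ≡ 7; y = λ·(8 - 7) - 7 ≡ 0. → (7, 0)

(7, 0)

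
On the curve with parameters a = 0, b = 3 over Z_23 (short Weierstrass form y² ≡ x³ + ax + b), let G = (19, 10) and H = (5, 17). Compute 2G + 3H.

(5, 6)

First 2G:
Repeated addition: build up to 2G.
2G: tangent at (19, 10): λ = (3·19² + 0)/(2·10) ≡ 2/20. 20⁻¹ ≡ 15 (mod 23), so λ ≡ 2·15 ≡ 7.
  x = λ² - 19 - 19 = 49 - 38 ≡ 11; y = λ·(19 - 11) - 10 ≡ 0. → (11, 0)
2G = (11, 0).
Next 3H:
Repeated addition: build up to 3H.
2H: tangent at (5, 17): λ = (3·5² + 0)/(2·17) ≡ 6/11. 11⁻¹ ≡ 21 (mod 23), so λ ≡ 6·21 ≡ 11.
  x = λ² - 5 - 5 = 121 - 10 ≡ 19; y = λ·(5 - 19) - 17 ≡ 13. → (19, 13)
3H: (19, 13) + (5, 17). λ = (17 - 13)/(5 - 19) ≡ 4/9 mod 23. 9⁻¹ ≡ 18 (mod 23) since 9·18 = 162 ≡ 1, so λ ≡ 3.
  x = λ² - 19 - 5 = 9 - 24 ≡ 8; y = λ·(19 - 8) - 13 ≡ 20. → (8, 20)
3H = (8, 20).
Finally 2G + 3H:
(11, 0) + (8, 20). λ = (20 - 0)/(8 - 11) ≡ 20/20 mod 23. 20⁻¹ ≡ 15 (mod 23), so λ ≡ 1.
  x = λ² - 11 - 8 = 1 - 19 ≡ 5; y = λ·(11 - 5) - 0 ≡ 6. → (5, 6)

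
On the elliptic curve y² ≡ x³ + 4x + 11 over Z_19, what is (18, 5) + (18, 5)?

tangent at (18, 5): λ = (3·18² + 4)/(2·5) ≡ 7/10. 10⁻¹ ≡ 2 (mod 19), so λ ≡ 7·2 ≡ 14.
  x = λ² - 18 - 18 = 196 - 36 ≡ 8; y = λ·(18 - 8) - 5 ≡ 2. → (8, 2)

(8, 2)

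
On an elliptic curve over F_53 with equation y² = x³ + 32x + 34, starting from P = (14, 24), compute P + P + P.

Repeated addition: build up to 3P.
2P: tangent at (14, 24): λ = (3·14² + 32)/(2·24) ≡ 37/48. 48⁻¹ ≡ 21 (mod 53), so λ ≡ 37·21 ≡ 35.
  x = λ² - 14 - 14 = 1225 - 28 ≡ 31; y = λ·(14 - 31) - 24 ≡ 17. → (31, 17)
3P: (31, 17) + (14, 24). λ = (24 - 17)/(14 - 31) ≡ 7/36 mod 53. 36⁻¹ ≡ 28 (mod 53), so λ ≡ 37.
  x = λ² - 31 - 14 = 1369 - 45 ≡ 52; y = λ·(31 - 52) - 17 ≡ 1. → (52, 1)

(52, 1)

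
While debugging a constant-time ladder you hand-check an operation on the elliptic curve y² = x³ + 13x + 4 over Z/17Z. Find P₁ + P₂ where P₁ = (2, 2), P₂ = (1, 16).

(2, 2) + (1, 16). λ = (16 - 2)/(1 - 2) ≡ 14/16 mod 17. 16⁻¹ ≡ 16 (mod 17), so λ ≡ 3.
  x = λ² - 2 - 1 = 9 - 3 ≡ 6; y = λ·(2 - 6) - 2 ≡ 3. → (6, 3)

(6, 3)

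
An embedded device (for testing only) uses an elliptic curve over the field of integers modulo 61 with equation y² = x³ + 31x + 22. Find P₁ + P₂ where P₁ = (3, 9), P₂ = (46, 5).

(0, 12)

(3, 9) + (46, 5). λ = (5 - 9)/(46 - 3) ≡ 57/43 mod 61. 43⁻¹ ≡ 44 (mod 61), so λ ≡ 7.
  x = λ² - 3 - 46 = 49 - 49 ≡ 0; y = λ·(3 - 0) - 9 ≡ 12. → (0, 12)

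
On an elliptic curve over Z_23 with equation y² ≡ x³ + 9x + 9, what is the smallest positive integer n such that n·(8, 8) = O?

2P: tangent at (8, 8): λ = (3·8² + 9)/(2·8) ≡ 17/16. 16⁻¹ ≡ 13 (mod 23) since 16·13 = 208 ≡ 1, so λ ≡ 17·13 ≡ 14.
  x = λ² - 8 - 8 = 196 - 16 ≡ 19; y = λ·(8 - 19) - 8 ≡ 22. → (19, 22)
3P: (19, 22) + (8, 8). λ = (8 - 22)/(8 - 19) ≡ 9/12 mod 23. 12⁻¹ ≡ 2 (mod 23) since 12·2 = 24 ≡ 1, so λ ≡ 18.
  x = λ² - 19 - 8 = 324 - 27 ≡ 21; y = λ·(19 - 21) - 22 ≡ 11. → (21, 11)
4P: (21, 11) + (8, 8). λ = (8 - 11)/(8 - 21) ≡ 20/10 mod 23. 10⁻¹ ≡ 7 (mod 23), so λ ≡ 2.
  x = λ² - 21 - 8 = 4 - 29 ≡ 21; y = λ·(21 - 21) - 11 ≡ 12. → (21, 12)
5P: (21, 12) + (8, 8). λ = (8 - 12)/(8 - 21) ≡ 19/10 mod 23. 10⁻¹ ≡ 7 (mod 23) since 10·7 = 70 ≡ 1, so λ ≡ 18.
  x = λ² - 21 - 8 = 324 - 29 ≡ 19; y = λ·(21 - 19) - 12 ≡ 1. → (19, 1)
6P: (19, 1) + (8, 8). λ = (8 - 1)/(8 - 19) ≡ 7/12 mod 23. 12⁻¹ ≡ 2 (mod 23), so λ ≡ 14.
  x = λ² - 19 - 8 = 196 - 27 ≡ 8; y = λ·(19 - 8) - 1 ≡ 15. → (8, 15)
7P: (8, 15) + (8, 8): same x and y₁ ≡ -y₂, so the sum is O.
7P = O, so the order is 7.

7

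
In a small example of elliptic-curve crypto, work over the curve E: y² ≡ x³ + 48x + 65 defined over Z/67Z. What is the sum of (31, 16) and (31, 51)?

O

The two points share x = 31 and their y-coordinates satisfy 16 + 51 ≡ 0 (mod 67), so they are inverses. Their sum is the point at infinity.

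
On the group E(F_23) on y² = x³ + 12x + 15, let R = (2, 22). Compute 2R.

tangent at (2, 22): λ = (3·2² + 12)/(2·22) ≡ 1/21. 21⁻¹ ≡ 11 (mod 23) since 21·11 = 231 ≡ 1, so λ ≡ 1·11 ≡ 11.
  x = λ² - 2 - 2 = 121 - 4 ≡ 2; y = λ·(2 - 2) - 22 ≡ 1. → (2, 1)

(2, 1)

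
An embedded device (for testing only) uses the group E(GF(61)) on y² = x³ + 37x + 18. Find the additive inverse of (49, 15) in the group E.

(49, 46)

-(49, 15) = (49, -15 mod 61) = (49, 46).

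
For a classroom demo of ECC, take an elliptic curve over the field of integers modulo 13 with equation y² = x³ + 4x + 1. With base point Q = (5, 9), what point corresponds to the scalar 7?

(8, 8)

Repeated addition: build up to 7Q.
2Q: tangent at (5, 9): λ = (3·5² + 4)/(2·9) ≡ 1/5. 5⁻¹ ≡ 8 (mod 13), so λ ≡ 1·8 ≡ 8.
  x = λ² - 5 - 5 = 64 - 10 ≡ 2; y = λ·(5 - 2) - 9 ≡ 2. → (2, 2)
3Q: (2, 2) + (5, 9). λ = (9 - 2)/(5 - 2) ≡ 7/3 mod 13. 3⁻¹ ≡ 9 (mod 13), so λ ≡ 11.
  x = λ² - 2 - 5 = 121 - 7 ≡ 10; y = λ·(2 - 10) - 2 ≡ 1. → (10, 1)
4Q: (10, 1) + (5, 9). λ = (9 - 1)/(5 - 10) ≡ 8/8 mod 13. 8⁻¹ ≡ 5 (mod 13), so λ ≡ 1.
  x = λ² - 10 - 5 = 1 - 15 ≡ 12; y = λ·(10 - 12) - 1 ≡ 10. → (12, 10)
5Q: (12, 10) + (5, 9). λ = (9 - 10)/(5 - 12) ≡ 12/6 mod 13. 6⁻¹ ≡ 11 (mod 13), so λ ≡ 2.
  x = λ² - 12 - 5 = 4 - 17 ≡ 0; y = λ·(12 - 0) - 10 ≡ 1. → (0, 1)
6Q: (0, 1) + (5, 9). λ = (9 - 1)/(5 - 0) ≡ 8/5 mod 13. 5⁻¹ ≡ 8 (mod 13), so λ ≡ 12.
  x = λ² - 0 - 5 = 144 - 5 ≡ 9; y = λ·(0 - 9) - 1 ≡ 8. → (9, 8)
7Q: (9, 8) + (5, 9). λ = (9 - 8)/(5 - 9) ≡ 1/9 mod 13. 9⁻¹ ≡ 3 (mod 13), so λ ≡ 3.
  x = λ² - 9 - 5 = 9 - 14 ≡ 8; y = λ·(9 - 8) - 8 ≡ 8. → (8, 8)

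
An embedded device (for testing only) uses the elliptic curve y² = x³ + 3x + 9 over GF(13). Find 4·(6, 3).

Write G = (6, 3).
Double-and-add on 4 = (100)₂. Start with G = (6, 3) for the leading 1-bit.
double: tangent at (6, 3): λ = (3·6² + 3)/(2·3) ≡ 7/6. 6⁻¹ ≡ 11 (mod 13) since 6·11 = 66 ≡ 1, so λ ≡ 7·11 ≡ 12.
  x = λ² - 6 - 6 = 144 - 12 ≡ 2; y = λ·(6 - 2) - 3 ≡ 6. → (2, 6)
double: tangent at (2, 6): λ = (3·2² + 3)/(2·6) ≡ 2/12. 12⁻¹ ≡ 12 (mod 13) since 12·12 = 144 ≡ 1, so λ ≡ 2·12 ≡ 11.
  x = λ² - 2 - 2 = 121 - 4 ≡ 0; y = λ·(2 - 0) - 6 ≡ 3. → (0, 3)

(0, 3)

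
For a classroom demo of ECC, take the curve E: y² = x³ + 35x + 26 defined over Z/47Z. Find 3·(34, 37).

(14, 8)

Write G = (34, 37).
Repeated addition: build up to 3G.
2G: tangent at (34, 37): λ = (3·34² + 35)/(2·37) ≡ 25/27. 27⁻¹ ≡ 7 (mod 47), so λ ≡ 25·7 ≡ 34.
  x = λ² - 34 - 34 = 1156 - 68 ≡ 7; y = λ·(34 - 7) - 37 ≡ 35. → (7, 35)
3G: (7, 35) + (34, 37). λ = (37 - 35)/(34 - 7) ≡ 2/27 mod 47. 27⁻¹ ≡ 7 (mod 47) since 27·7 = 189 ≡ 1, so λ ≡ 14.
  x = λ² - 7 - 34 = 196 - 41 ≡ 14; y = λ·(7 - 14) - 35 ≡ 8. → (14, 8)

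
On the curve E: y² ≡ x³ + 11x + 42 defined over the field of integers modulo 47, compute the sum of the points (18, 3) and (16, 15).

(18, 3) + (16, 15). λ = (15 - 3)/(16 - 18) ≡ 12/45 mod 47. 45⁻¹ ≡ 23 (mod 47), so λ ≡ 41.
  x = λ² - 18 - 16 = 1681 - 34 ≡ 2; y = λ·(18 - 2) - 3 ≡ 42. → (2, 42)

(2, 42)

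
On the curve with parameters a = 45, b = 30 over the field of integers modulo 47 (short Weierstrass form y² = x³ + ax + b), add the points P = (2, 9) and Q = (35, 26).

(5, 45)

(2, 9) + (35, 26). λ = (26 - 9)/(35 - 2) ≡ 17/33 mod 47. 33⁻¹ ≡ 10 (mod 47) since 33·10 = 330 ≡ 1, so λ ≡ 29.
  x = λ² - 2 - 35 = 841 - 37 ≡ 5; y = λ·(2 - 5) - 9 ≡ 45. → (5, 45)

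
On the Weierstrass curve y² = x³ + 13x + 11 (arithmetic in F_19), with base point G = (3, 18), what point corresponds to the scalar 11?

Double-and-add on 11 = (1011)₂. Start with G = (3, 18) for the leading 1-bit.
double: tangent at (3, 18): λ = (3·3² + 13)/(2·18) ≡ 2/17. 17⁻¹ ≡ 9 (mod 19) since 17·9 = 153 ≡ 1, so λ ≡ 2·9 ≡ 18.
  x = λ² - 3 - 3 = 324 - 6 ≡ 14; y = λ·(3 - 14) - 18 ≡ 12. → (14, 12)
double: tangent at (14, 12): λ = (3·14² + 13)/(2·12) ≡ 12/5. 5⁻¹ ≡ 4 (mod 19), so λ ≡ 12·4 ≡ 10.
  x = λ² - 14 - 14 = 100 - 28 ≡ 15; y = λ·(14 - 15) - 12 ≡ 16. → (15, 16)
add G: (15, 16) + (3, 18). λ = (18 - 16)/(3 - 15) ≡ 2/7 mod 19. 7⁻¹ ≡ 11 (mod 19), so λ ≡ 3.
  x = λ² - 15 - 3 = 9 - 18 ≡ 10; y = λ·(15 - 10) - 16 ≡ 18. → (10, 18)
double: tangent at (10, 18): λ = (3·10² + 13)/(2·18) ≡ 9/17. 17⁻¹ ≡ 9 (mod 19), so λ ≡ 9·9 ≡ 5.
  x = λ² - 10 - 10 = 25 - 20 ≡ 5; y = λ·(10 - 5) - 18 ≡ 7. → (5, 7)
add G: (5, 7) + (3, 18). λ = (18 - 7)/(3 - 5) ≡ 11/17 mod 19. 17⁻¹ ≡ 9 (mod 19), so λ ≡ 4.
  x = λ² - 5 - 3 = 16 - 8 ≡ 8; y = λ·(5 - 8) - 7 ≡ 0. → (8, 0)

(8, 0)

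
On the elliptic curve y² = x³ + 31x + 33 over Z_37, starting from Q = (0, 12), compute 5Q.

(15, 32)

Double-and-add on 5 = (101)₂. Start with Q = (0, 12) for the leading 1-bit.
double: tangent at (0, 12): λ = (3·0² + 31)/(2·12) ≡ 31/24. 24⁻¹ ≡ 17 (mod 37), so λ ≡ 31·17 ≡ 9.
  x = λ² - 0 - 0 = 81 - 0 ≡ 7; y = λ·(0 - 7) - 12 ≡ 36. → (7, 36)
double: tangent at (7, 36): λ = (3·7² + 31)/(2·36) ≡ 30/35. 35⁻¹ ≡ 18 (mod 37), so λ ≡ 30·18 ≡ 22.
  x = λ² - 7 - 7 = 484 - 14 ≡ 26; y = λ·(7 - 26) - 36 ≡ 27. → (26, 27)
add Q: (26, 27) + (0, 12). λ = (12 - 27)/(0 - 26) ≡ 22/11 mod 37. 11⁻¹ ≡ 27 (mod 37), so λ ≡ 2.
  x = λ² - 26 - 0 = 4 - 26 ≡ 15; y = λ·(26 - 15) - 27 ≡ 32. → (15, 32)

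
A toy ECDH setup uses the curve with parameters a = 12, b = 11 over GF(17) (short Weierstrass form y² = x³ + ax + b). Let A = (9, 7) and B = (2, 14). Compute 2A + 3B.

First 2A:
Repeated addition: build up to 2A.
2A: tangent at (9, 7): λ = (3·9² + 12)/(2·7) ≡ 0/14. 14⁻¹ ≡ 11 (mod 17), so λ ≡ 0·11 ≡ 0.
  x = λ² - 9 - 9 = 0 - 18 ≡ 16; y = λ·(9 - 16) - 7 ≡ 10. → (16, 10)
2A = (16, 10).
Next 3B:
Repeated addition: build up to 3B.
2B: tangent at (2, 14): λ = (3·2² + 12)/(2·14) ≡ 7/11. 11⁻¹ ≡ 14 (mod 17), so λ ≡ 7·14 ≡ 13.
  x = λ² - 2 - 2 = 169 - 4 ≡ 12; y = λ·(2 - 12) - 14 ≡ 9. → (12, 9)
3B: (12, 9) + (2, 14). λ = (14 - 9)/(2 - 12) ≡ 5/7 mod 17. 7⁻¹ ≡ 5 (mod 17), so λ ≡ 8.
  x = λ² - 12 - 2 = 64 - 14 ≡ 16; y = λ·(12 - 16) - 9 ≡ 10. → (16, 10)
3B = (16, 10).
Finally 2A + 3B:
tangent at (16, 10): λ = (3·16² + 12)/(2·10) ≡ 15/3. 3⁻¹ ≡ 6 (mod 17), so λ ≡ 15·6 ≡ 5.
  x = λ² - 16 - 16 = 25 - 32 ≡ 10; y = λ·(16 - 10) - 10 ≡ 3. → (10, 3)

(10, 3)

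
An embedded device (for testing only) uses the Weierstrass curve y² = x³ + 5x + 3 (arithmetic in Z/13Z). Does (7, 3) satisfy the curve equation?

no

y² = 3² ≡ 9; x³ + 5x + 3 = 381 ≡ 4 (mod 13). 9 ≠ 4.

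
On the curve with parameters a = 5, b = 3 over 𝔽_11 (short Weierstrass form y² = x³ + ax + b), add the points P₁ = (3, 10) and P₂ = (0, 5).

(1, 8)

(3, 10) + (0, 5). λ = (5 - 10)/(0 - 3) ≡ 6/8 mod 11. 8⁻¹ ≡ 7 (mod 11), so λ ≡ 9.
  x = λ² - 3 - 0 = 81 - 3 ≡ 1; y = λ·(3 - 1) - 10 ≡ 8. → (1, 8)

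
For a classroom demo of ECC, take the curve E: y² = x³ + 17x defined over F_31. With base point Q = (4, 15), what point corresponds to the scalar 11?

(8, 20)

Double-and-add on 11 = (1011)₂. Start with Q = (4, 15) for the leading 1-bit.
double: tangent at (4, 15): λ = (3·4² + 17)/(2·15) ≡ 3/30. 30⁻¹ ≡ 30 (mod 31), so λ ≡ 3·30 ≡ 28.
  x = λ² - 4 - 4 = 784 - 8 ≡ 1; y = λ·(4 - 1) - 15 ≡ 7. → (1, 7)
double: tangent at (1, 7): λ = (3·1² + 17)/(2·7) ≡ 20/14. 14⁻¹ ≡ 20 (mod 31), so λ ≡ 20·20 ≡ 28.
  x = λ² - 1 - 1 = 784 - 2 ≡ 7; y = λ·(1 - 7) - 7 ≡ 11. → (7, 11)
add Q: (7, 11) + (4, 15). λ = (15 - 11)/(4 - 7) ≡ 4/28 mod 31. 28⁻¹ ≡ 10 (mod 31), so λ ≡ 9.
  x = λ² - 7 - 4 = 81 - 11 ≡ 8; y = λ·(7 - 8) - 11 ≡ 11. → (8, 11)
double: tangent at (8, 11): λ = (3·8² + 17)/(2·11) ≡ 23/22. 22⁻¹ ≡ 24 (mod 31), so λ ≡ 23·24 ≡ 25.
  x = λ² - 8 - 8 = 625 - 16 ≡ 20; y = λ·(8 - 20) - 11 ≡ 30. → (20, 30)
add Q: (20, 30) + (4, 15). λ = (15 - 30)/(4 - 20) ≡ 16/15 mod 31. 15⁻¹ ≡ 29 (mod 31), so λ ≡ 30.
  x = λ² - 20 - 4 = 900 - 24 ≡ 8; y = λ·(20 - 8) - 30 ≡ 20. → (8, 20)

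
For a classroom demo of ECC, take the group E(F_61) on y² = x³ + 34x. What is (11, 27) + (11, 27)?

(25, 35)

tangent at (11, 27): λ = (3·11² + 34)/(2·27) ≡ 31/54. 54⁻¹ ≡ 26 (mod 61), so λ ≡ 31·26 ≡ 13.
  x = λ² - 11 - 11 = 169 - 22 ≡ 25; y = λ·(11 - 25) - 27 ≡ 35. → (25, 35)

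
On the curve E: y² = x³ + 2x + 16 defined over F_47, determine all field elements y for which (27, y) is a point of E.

none

x³ + 2x + 16 = 19753 ≡ 13 (mod 47).
13 is a non-residue mod 47; no y exists.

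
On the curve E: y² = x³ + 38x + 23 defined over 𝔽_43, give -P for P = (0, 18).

-(0, 18) = (0, -18 mod 43) = (0, 25).

(0, 25)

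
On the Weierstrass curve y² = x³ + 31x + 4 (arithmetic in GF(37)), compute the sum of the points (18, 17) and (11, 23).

(18, 17) + (11, 23). λ = (23 - 17)/(11 - 18) ≡ 6/30 mod 37. 30⁻¹ ≡ 21 (mod 37) since 30·21 = 630 ≡ 1, so λ ≡ 15.
  x = λ² - 18 - 11 = 225 - 29 ≡ 11; y = λ·(18 - 11) - 17 ≡ 14. → (11, 14)

(11, 14)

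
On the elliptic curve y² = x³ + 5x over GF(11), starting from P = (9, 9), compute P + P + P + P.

Repeated addition: build up to 4P.
2P: tangent at (9, 9): λ = (3·9² + 5)/(2·9) ≡ 6/7. 7⁻¹ ≡ 8 (mod 11), so λ ≡ 6·8 ≡ 4.
  x = λ² - 9 - 9 = 16 - 18 ≡ 9; y = λ·(9 - 9) - 9 ≡ 2. → (9, 2)
3P: (9, 2) + (9, 9): same x and y₁ ≡ -y₂, so the sum is O.
4P: O + (9, 9) = (9, 9) (identity).

(9, 9)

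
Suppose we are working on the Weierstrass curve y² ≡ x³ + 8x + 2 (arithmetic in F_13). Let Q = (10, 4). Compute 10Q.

Repeated addition: build up to 10Q.
2Q: tangent at (10, 4): λ = (3·10² + 8)/(2·4) ≡ 9/8. 8⁻¹ ≡ 5 (mod 13), so λ ≡ 9·5 ≡ 6.
  x = λ² - 10 - 10 = 36 - 20 ≡ 3; y = λ·(10 - 3) - 4 ≡ 12. → (3, 12)
3Q: (3, 12) + (10, 4). λ = (4 - 12)/(10 - 3) ≡ 5/7 mod 13. 7⁻¹ ≡ 2 (mod 13) since 7·2 = 14 ≡ 1, so λ ≡ 10.
  x = λ² - 3 - 10 = 100 - 13 ≡ 9; y = λ·(3 - 9) - 12 ≡ 6. → (9, 6)
4Q: (9, 6) + (10, 4). λ = (4 - 6)/(10 - 9) ≡ 11/1 mod 13. 1⁻¹ ≡ 1 (mod 13) since 1·1 = 1 ≡ 1, so λ ≡ 11.
  x = λ² - 9 - 10 = 121 - 19 ≡ 11; y = λ·(9 - 11) - 6 ≡ 11. → (11, 11)
5Q: (11, 11) + (10, 4). λ = (4 - 11)/(10 - 11) ≡ 6/12 mod 13. 12⁻¹ ≡ 12 (mod 13), so λ ≡ 7.
  x = λ² - 11 - 10 = 49 - 21 ≡ 2; y = λ·(11 - 2) - 11 ≡ 0. → (2, 0)
6Q: (2, 0) + (10, 4). λ = (4 - 0)/(10 - 2) ≡ 4/8 mod 13. 8⁻¹ ≡ 5 (mod 13), so λ ≡ 7.
  x = λ² - 2 - 10 = 49 - 12 ≡ 11; y = λ·(2 - 11) - 0 ≡ 2. → (11, 2)
7Q: (11, 2) + (10, 4). λ = (4 - 2)/(10 - 11) ≡ 2/12 mod 13. 12⁻¹ ≡ 12 (mod 13), so λ ≡ 11.
  x = λ² - 11 - 10 = 121 - 21 ≡ 9; y = λ·(11 - 9) - 2 ≡ 7. → (9, 7)
8Q: (9, 7) + (10, 4). λ = (4 - 7)/(10 - 9) ≡ 10/1 mod 13. 1⁻¹ ≡ 1 (mod 13), so λ ≡ 10.
  x = λ² - 9 - 10 = 100 - 19 ≡ 3; y = λ·(9 - 3) - 7 ≡ 1. → (3, 1)
9Q: (3, 1) + (10, 4). λ = (4 - 1)/(10 - 3) ≡ 3/7 mod 13. 7⁻¹ ≡ 2 (mod 13), so λ ≡ 6.
  x = λ² - 3 - 10 = 36 - 13 ≡ 10; y = λ·(3 - 10) - 1 ≡ 9. → (10, 9)
10Q: (10, 9) + (10, 4): same x and y₁ ≡ -y₂, so the sum is 𝒪.

O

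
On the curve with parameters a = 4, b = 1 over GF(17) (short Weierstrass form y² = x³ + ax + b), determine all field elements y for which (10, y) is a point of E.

2, 15

x³ + 4x + 1 = 1041 ≡ 4 (mod 17).
Square roots of 4 mod 17: 2 and 15 (since 2² = 4 ≡ 4).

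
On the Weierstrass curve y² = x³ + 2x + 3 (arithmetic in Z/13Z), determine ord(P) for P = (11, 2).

9

2P: tangent at (11, 2): λ = (3·11² + 2)/(2·2) ≡ 1/4. 4⁻¹ ≡ 10 (mod 13), so λ ≡ 1·10 ≡ 10.
  x = λ² - 11 - 11 = 100 - 22 ≡ 0; y = λ·(11 - 0) - 2 ≡ 4. → (0, 4)
3P: (0, 4) + (11, 2). λ = (2 - 4)/(11 - 0) ≡ 11/11 mod 13. 11⁻¹ ≡ 6 (mod 13), so λ ≡ 1.
  x = λ² - 0 - 11 = 1 - 11 ≡ 3; y = λ·(0 - 3) - 4 ≡ 6. → (3, 6)
4P: (3, 6) + (11, 2). λ = (2 - 6)/(11 - 3) ≡ 9/8 mod 13. 8⁻¹ ≡ 5 (mod 13), so λ ≡ 6.
  x = λ² - 3 - 11 = 36 - 14 ≡ 9; y = λ·(3 - 9) - 6 ≡ 10. → (9, 10)
5P: (9, 10) + (11, 2). λ = (2 - 10)/(11 - 9) ≡ 5/2 mod 13. 2⁻¹ ≡ 7 (mod 13) since 2·7 = 14 ≡ 1, so λ ≡ 9.
  x = λ² - 9 - 11 = 81 - 20 ≡ 9; y = λ·(9 - 9) - 10 ≡ 3. → (9, 3)
6P: (9, 3) + (11, 2). λ = (2 - 3)/(11 - 9) ≡ 12/2 mod 13. 2⁻¹ ≡ 7 (mod 13) since 2·7 = 14 ≡ 1, so λ ≡ 6.
  x = λ² - 9 - 11 = 36 - 20 ≡ 3; y = λ·(9 - 3) - 3 ≡ 7. → (3, 7)
7P: (3, 7) + (11, 2). λ = (2 - 7)/(11 - 3) ≡ 8/8 mod 13. 8⁻¹ ≡ 5 (mod 13) since 8·5 = 40 ≡ 1, so λ ≡ 1.
  x = λ² - 3 - 11 = 1 - 14 ≡ 0; y = λ·(3 - 0) - 7 ≡ 9. → (0, 9)
8P: (0, 9) + (11, 2). λ = (2 - 9)/(11 - 0) ≡ 6/11 mod 13. 11⁻¹ ≡ 6 (mod 13), so λ ≡ 10.
  x = λ² - 0 - 11 = 100 - 11 ≡ 11; y = λ·(0 - 11) - 9 ≡ 11. → (11, 11)
9P: (11, 11) + (11, 2): same x and y₁ ≡ -y₂, so the sum is the point at infinity.
9P = the point at infinity, so the order is 9.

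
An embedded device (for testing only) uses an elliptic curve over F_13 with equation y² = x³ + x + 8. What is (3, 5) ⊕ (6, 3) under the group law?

(3, 8)

(3, 5) + (6, 3). λ = (3 - 5)/(6 - 3) ≡ 11/3 mod 13. 3⁻¹ ≡ 9 (mod 13) since 3·9 = 27 ≡ 1, so λ ≡ 8.
  x = λ² - 3 - 6 = 64 - 9 ≡ 3; y = λ·(3 - 3) - 5 ≡ 8. → (3, 8)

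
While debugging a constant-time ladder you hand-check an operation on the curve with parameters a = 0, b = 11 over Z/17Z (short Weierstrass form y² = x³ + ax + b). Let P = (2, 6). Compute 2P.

(14, 16)

tangent at (2, 6): λ = (3·2² + 0)/(2·6) ≡ 12/12. 12⁻¹ ≡ 10 (mod 17) since 12·10 = 120 ≡ 1, so λ ≡ 12·10 ≡ 1.
  x = λ² - 2 - 2 = 1 - 4 ≡ 14; y = λ·(2 - 14) - 6 ≡ 16. → (14, 16)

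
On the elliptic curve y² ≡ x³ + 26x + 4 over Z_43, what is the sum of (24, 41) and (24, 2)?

The two points share x = 24 and their y-coordinates satisfy 41 + 2 ≡ 0 (mod 43), so they are inverses. Their sum is ∞.

O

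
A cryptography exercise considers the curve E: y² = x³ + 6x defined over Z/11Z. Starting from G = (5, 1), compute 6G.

O

Repeated addition: build up to 6G.
2G: tangent at (5, 1): λ = (3·5² + 6)/(2·1) ≡ 4/2. 2⁻¹ ≡ 6 (mod 11), so λ ≡ 4·6 ≡ 2.
  x = λ² - 5 - 5 = 4 - 10 ≡ 5; y = λ·(5 - 5) - 1 ≡ 10. → (5, 10)
3G: (5, 10) + (5, 1): same x and y₁ ≡ -y₂, so the sum is the point at infinity.
4G: the point at infinity + (5, 1) = (5, 1) (identity).
5G: tangent at (5, 1): λ = (3·5² + 6)/(2·1) ≡ 4/2. 2⁻¹ ≡ 6 (mod 11) since 2·6 = 12 ≡ 1, so λ ≡ 4·6 ≡ 2.
  x = λ² - 5 - 5 = 4 - 10 ≡ 5; y = λ·(5 - 5) - 1 ≡ 10. → (5, 10)
6G: (5, 10) + (5, 1): same x and y₁ ≡ -y₂, so the sum is the point at infinity.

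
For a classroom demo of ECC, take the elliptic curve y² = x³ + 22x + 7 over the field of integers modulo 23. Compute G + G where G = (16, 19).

(15, 3)

tangent at (16, 19): λ = (3·16² + 22)/(2·19) ≡ 8/15. 15⁻¹ ≡ 20 (mod 23), so λ ≡ 8·20 ≡ 22.
  x = λ² - 16 - 16 = 484 - 32 ≡ 15; y = λ·(16 - 15) - 19 ≡ 3. → (15, 3)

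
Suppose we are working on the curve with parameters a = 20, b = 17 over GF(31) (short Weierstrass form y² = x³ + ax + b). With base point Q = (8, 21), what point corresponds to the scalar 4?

Double-and-add on 4 = (100)₂. Start with Q = (8, 21) for the leading 1-bit.
double: tangent at (8, 21): λ = (3·8² + 20)/(2·21) ≡ 26/11. 11⁻¹ ≡ 17 (mod 31) since 11·17 = 187 ≡ 1, so λ ≡ 26·17 ≡ 8.
  x = λ² - 8 - 8 = 64 - 16 ≡ 17; y = λ·(8 - 17) - 21 ≡ 0. → (17, 0)
double: (17, 0) + (17, 0): same x and y₁ ≡ -y₂, so the sum is O.

O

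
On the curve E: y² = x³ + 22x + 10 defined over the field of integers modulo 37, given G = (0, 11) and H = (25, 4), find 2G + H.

(32, 16)

First 2G:
Repeated addition: build up to 2G.
2G: tangent at (0, 11): λ = (3·0² + 22)/(2·11) ≡ 22/22. 22⁻¹ ≡ 32 (mod 37) since 22·32 = 704 ≡ 1, so λ ≡ 22·32 ≡ 1.
  x = λ² - 0 - 0 = 1 - 0 ≡ 1; y = λ·(0 - 1) - 11 ≡ 25. → (1, 25)
2G = (1, 25).
Finally 2G + H:
(1, 25) + (25, 4). λ = (4 - 25)/(25 - 1) ≡ 16/24 mod 37. 24⁻¹ ≡ 17 (mod 37) since 24·17 = 408 ≡ 1, so λ ≡ 13.
  x = λ² - 1 - 25 = 169 - 26 ≡ 32; y = λ·(1 - 32) - 25 ≡ 16. → (32, 16)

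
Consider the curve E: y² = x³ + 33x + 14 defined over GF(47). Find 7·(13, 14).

Write Q = (13, 14).
Repeated addition: build up to 7Q.
2Q: tangent at (13, 14): λ = (3·13² + 33)/(2·14) ≡ 23/28. 28⁻¹ ≡ 42 (mod 47) since 28·42 = 1176 ≡ 1, so λ ≡ 23·42 ≡ 26.
  x = λ² - 13 - 13 = 676 - 26 ≡ 39; y = λ·(13 - 39) - 14 ≡ 15. → (39, 15)
3Q: (39, 15) + (13, 14). λ = (14 - 15)/(13 - 39) ≡ 46/21 mod 47. 21⁻¹ ≡ 9 (mod 47) since 21·9 = 189 ≡ 1, so λ ≡ 38.
  x = λ² - 39 - 13 = 1444 - 52 ≡ 29; y = λ·(39 - 29) - 15 ≡ 36. → (29, 36)
4Q: (29, 36) + (13, 14). λ = (14 - 36)/(13 - 29) ≡ 25/31 mod 47. 31⁻¹ ≡ 44 (mod 47) since 31·44 = 1364 ≡ 1, so λ ≡ 19.
  x = λ² - 29 - 13 = 361 - 42 ≡ 37; y = λ·(29 - 37) - 36 ≡ 0. → (37, 0)
5Q: (37, 0) + (13, 14). λ = (14 - 0)/(13 - 37) ≡ 14/23 mod 47. 23⁻¹ ≡ 45 (mod 47) since 23·45 = 1035 ≡ 1, so λ ≡ 19.
  x = λ² - 37 - 13 = 361 - 50 ≡ 29; y = λ·(37 - 29) - 0 ≡ 11. → (29, 11)
6Q: (29, 11) + (13, 14). λ = (14 - 11)/(13 - 29) ≡ 3/31 mod 47. 31⁻¹ ≡ 44 (mod 47), so λ ≡ 38.
  x = λ² - 29 - 13 = 1444 - 42 ≡ 39; y = λ·(29 - 39) - 11 ≡ 32. → (39, 32)
7Q: (39, 32) + (13, 14). λ = (14 - 32)/(13 - 39) ≡ 29/21 mod 47. 21⁻¹ ≡ 9 (mod 47), so λ ≡ 26.
  x = λ² - 39 - 13 = 676 - 52 ≡ 13; y = λ·(39 - 13) - 32 ≡ 33. → (13, 33)

(13, 33)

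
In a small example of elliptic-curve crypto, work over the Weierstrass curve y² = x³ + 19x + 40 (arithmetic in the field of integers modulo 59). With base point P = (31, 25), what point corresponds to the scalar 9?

(11, 20)

Double-and-add on 9 = (1001)₂. Start with P = (31, 25) for the leading 1-bit.
double: tangent at (31, 25): λ = (3·31² + 19)/(2·25) ≡ 11/50. 50⁻¹ ≡ 13 (mod 59) since 50·13 = 650 ≡ 1, so λ ≡ 11·13 ≡ 25.
  x = λ² - 31 - 31 = 625 - 62 ≡ 32; y = λ·(31 - 32) - 25 ≡ 9. → (32, 9)
double: tangent at (32, 9): λ = (3·32² + 19)/(2·9) ≡ 23/18. 18⁻¹ ≡ 23 (mod 59) since 18·23 = 414 ≡ 1, so λ ≡ 23·23 ≡ 57.
  x = λ² - 32 - 32 = 3249 - 64 ≡ 58; y = λ·(32 - 58) - 9 ≡ 43. → (58, 43)
double: tangent at (58, 43): λ = (3·58² + 19)/(2·43) ≡ 22/27. 27⁻¹ ≡ 35 (mod 59) since 27·35 = 945 ≡ 1, so λ ≡ 22·35 ≡ 3.
  x = λ² - 58 - 58 = 9 - 116 ≡ 11; y = λ·(58 - 11) - 43 ≡ 39. → (11, 39)
add P: (11, 39) + (31, 25). λ = (25 - 39)/(31 - 11) ≡ 45/20 mod 59. 20⁻¹ ≡ 3 (mod 59), so λ ≡ 17.
  x = λ² - 11 - 31 = 289 - 42 ≡ 11; y = λ·(11 - 11) - 39 ≡ 20. → (11, 20)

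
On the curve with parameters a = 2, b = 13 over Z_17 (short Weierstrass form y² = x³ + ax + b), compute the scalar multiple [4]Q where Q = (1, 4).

(0, 8)

Double-and-add on 4 = (100)₂. Start with Q = (1, 4) for the leading 1-bit.
double: tangent at (1, 4): λ = (3·1² + 2)/(2·4) ≡ 5/8. 8⁻¹ ≡ 15 (mod 17), so λ ≡ 5·15 ≡ 7.
  x = λ² - 1 - 1 = 49 - 2 ≡ 13; y = λ·(1 - 13) - 4 ≡ 14. → (13, 14)
double: tangent at (13, 14): λ = (3·13² + 2)/(2·14) ≡ 16/11. 11⁻¹ ≡ 14 (mod 17), so λ ≡ 16·14 ≡ 3.
  x = λ² - 13 - 13 = 9 - 26 ≡ 0; y = λ·(13 - 0) - 14 ≡ 8. → (0, 8)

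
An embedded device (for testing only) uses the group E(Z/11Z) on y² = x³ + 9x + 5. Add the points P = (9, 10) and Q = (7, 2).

(0, 4)

(9, 10) + (7, 2). λ = (2 - 10)/(7 - 9) ≡ 3/9 mod 11. 9⁻¹ ≡ 5 (mod 11), so λ ≡ 4.
  x = λ² - 9 - 7 = 16 - 16 ≡ 0; y = λ·(9 - 0) - 10 ≡ 4. → (0, 4)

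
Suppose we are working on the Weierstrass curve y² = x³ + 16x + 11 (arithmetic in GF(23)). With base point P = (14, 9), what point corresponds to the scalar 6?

Repeated addition: build up to 6P.
2P: tangent at (14, 9): λ = (3·14² + 16)/(2·9) ≡ 6/18. 18⁻¹ ≡ 9 (mod 23), so λ ≡ 6·9 ≡ 8.
  x = λ² - 14 - 14 = 64 - 28 ≡ 13; y = λ·(14 - 13) - 9 ≡ 22. → (13, 22)
3P: (13, 22) + (14, 9). λ = (9 - 22)/(14 - 13) ≡ 10/1 mod 23. 1⁻¹ ≡ 1 (mod 23) since 1·1 = 1 ≡ 1, so λ ≡ 10.
  x = λ² - 13 - 14 = 100 - 27 ≡ 4; y = λ·(13 - 4) - 22 ≡ 22. → (4, 22)
4P: (4, 22) + (14, 9). λ = (9 - 22)/(14 - 4) ≡ 10/10 mod 23. 10⁻¹ ≡ 7 (mod 23) since 10·7 = 70 ≡ 1, so λ ≡ 1.
  x = λ² - 4 - 14 = 1 - 18 ≡ 6; y = λ·(4 - 6) - 22 ≡ 22. → (6, 22)
5P: (6, 22) + (14, 9). λ = (9 - 22)/(14 - 6) ≡ 10/8 mod 23. 8⁻¹ ≡ 3 (mod 23), so λ ≡ 7.
  x = λ² - 6 - 14 = 49 - 20 ≡ 6; y = λ·(6 - 6) - 22 ≡ 1. → (6, 1)
6P: (6, 1) + (14, 9). λ = (9 - 1)/(14 - 6) ≡ 8/8 mod 23. 8⁻¹ ≡ 3 (mod 23), so λ ≡ 1.
  x = λ² - 6 - 14 = 1 - 20 ≡ 4; y = λ·(6 - 4) - 1 ≡ 1. → (4, 1)

(4, 1)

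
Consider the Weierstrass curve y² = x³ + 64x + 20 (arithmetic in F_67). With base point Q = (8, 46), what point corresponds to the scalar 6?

Repeated addition: build up to 6Q.
2Q: tangent at (8, 46): λ = (3·8² + 64)/(2·46) ≡ 55/25. 25⁻¹ ≡ 59 (mod 67) since 25·59 = 1475 ≡ 1, so λ ≡ 55·59 ≡ 29.
  x = λ² - 8 - 8 = 841 - 16 ≡ 21; y = λ·(8 - 21) - 46 ≡ 46. → (21, 46)
3Q: (21, 46) + (8, 46). λ = (46 - 46)/(8 - 21) ≡ 0/54 mod 67. 54⁻¹ ≡ 36 (mod 67), so λ ≡ 0.
  x = λ² - 21 - 8 = 0 - 29 ≡ 38; y = λ·(21 - 38) - 46 ≡ 21. → (38, 21)
4Q: (38, 21) + (8, 46). λ = (46 - 21)/(8 - 38) ≡ 25/37 mod 67. 37⁻¹ ≡ 29 (mod 67) since 37·29 = 1073 ≡ 1, so λ ≡ 55.
  x = λ² - 38 - 8 = 3025 - 46 ≡ 31; y = λ·(38 - 31) - 21 ≡ 29. → (31, 29)
5Q: (31, 29) + (8, 46). λ = (46 - 29)/(8 - 31) ≡ 17/44 mod 67. 44⁻¹ ≡ 32 (mod 67), so λ ≡ 8.
  x = λ² - 31 - 8 = 64 - 39 ≡ 25; y = λ·(31 - 25) - 29 ≡ 19. → (25, 19)
6Q: (25, 19) + (8, 46). λ = (46 - 19)/(8 - 25) ≡ 27/50 mod 67. 50⁻¹ ≡ 63 (mod 67), so λ ≡ 26.
  x = λ² - 25 - 8 = 676 - 33 ≡ 40; y = λ·(25 - 40) - 19 ≡ 60. → (40, 60)

(40, 60)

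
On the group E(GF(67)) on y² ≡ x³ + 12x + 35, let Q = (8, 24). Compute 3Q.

Repeated addition: build up to 3Q.
2Q: tangent at (8, 24): λ = (3·8² + 12)/(2·24) ≡ 3/48. 48⁻¹ ≡ 7 (mod 67), so λ ≡ 3·7 ≡ 21.
  x = λ² - 8 - 8 = 441 - 16 ≡ 23; y = λ·(8 - 23) - 24 ≡ 63. → (23, 63)
3Q: (23, 63) + (8, 24). λ = (24 - 63)/(8 - 23) ≡ 28/52 mod 67. 52⁻¹ ≡ 58 (mod 67) since 52·58 = 3016 ≡ 1, so λ ≡ 16.
  x = λ² - 23 - 8 = 256 - 31 ≡ 24; y = λ·(23 - 24) - 63 ≡ 55. → (24, 55)

(24, 55)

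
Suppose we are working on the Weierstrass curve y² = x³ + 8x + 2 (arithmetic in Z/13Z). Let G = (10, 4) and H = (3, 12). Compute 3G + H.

(2, 0)

First 3G:
Repeated addition: build up to 3G.
2G: tangent at (10, 4): λ = (3·10² + 8)/(2·4) ≡ 9/8. 8⁻¹ ≡ 5 (mod 13), so λ ≡ 9·5 ≡ 6.
  x = λ² - 10 - 10 = 36 - 20 ≡ 3; y = λ·(10 - 3) - 4 ≡ 12. → (3, 12)
3G: (3, 12) + (10, 4). λ = (4 - 12)/(10 - 3) ≡ 5/7 mod 13. 7⁻¹ ≡ 2 (mod 13) since 7·2 = 14 ≡ 1, so λ ≡ 10.
  x = λ² - 3 - 10 = 100 - 13 ≡ 9; y = λ·(3 - 9) - 12 ≡ 6. → (9, 6)
3G = (9, 6).
Finally 3G + H:
(9, 6) + (3, 12). λ = (12 - 6)/(3 - 9) ≡ 6/7 mod 13. 7⁻¹ ≡ 2 (mod 13) since 7·2 = 14 ≡ 1, so λ ≡ 12.
  x = λ² - 9 - 3 = 144 - 12 ≡ 2; y = λ·(9 - 2) - 6 ≡ 0. → (2, 0)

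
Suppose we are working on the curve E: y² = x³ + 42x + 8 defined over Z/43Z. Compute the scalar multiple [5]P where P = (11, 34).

(11, 9)

Double-and-add on 5 = (101)₂. Start with P = (11, 34) for the leading 1-bit.
double: tangent at (11, 34): λ = (3·11² + 42)/(2·34) ≡ 18/25. 25⁻¹ ≡ 31 (mod 43) since 25·31 = 775 ≡ 1, so λ ≡ 18·31 ≡ 42.
  x = λ² - 11 - 11 = 1764 - 22 ≡ 22; y = λ·(11 - 22) - 34 ≡ 20. → (22, 20)
double: tangent at (22, 20): λ = (3·22² + 42)/(2·20) ≡ 32/40. 40⁻¹ ≡ 14 (mod 43) since 40·14 = 560 ≡ 1, so λ ≡ 32·14 ≡ 18.
  x = λ² - 22 - 22 = 324 - 44 ≡ 22; y = λ·(22 - 22) - 20 ≡ 23. → (22, 23)
add P: (22, 23) + (11, 34). λ = (34 - 23)/(11 - 22) ≡ 11/32 mod 43. 32⁻¹ ≡ 39 (mod 43), so λ ≡ 42.
  x = λ² - 22 - 11 = 1764 - 33 ≡ 11; y = λ·(22 - 11) - 23 ≡ 9. → (11, 9)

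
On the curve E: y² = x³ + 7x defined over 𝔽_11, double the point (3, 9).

(3, 2)

tangent at (3, 9): λ = (3·3² + 7)/(2·9) ≡ 1/7. 7⁻¹ ≡ 8 (mod 11), so λ ≡ 1·8 ≡ 8.
  x = λ² - 3 - 3 = 64 - 6 ≡ 3; y = λ·(3 - 3) - 9 ≡ 2. → (3, 2)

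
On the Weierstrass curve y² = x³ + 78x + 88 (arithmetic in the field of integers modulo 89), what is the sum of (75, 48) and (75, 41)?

O

The two points share x = 75 and their y-coordinates satisfy 48 + 41 ≡ 0 (mod 89), so they are inverses. Their sum is O.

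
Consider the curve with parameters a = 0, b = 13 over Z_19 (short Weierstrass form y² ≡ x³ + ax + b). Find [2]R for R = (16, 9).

(13, 5)

tangent at (16, 9): λ = (3·16² + 0)/(2·9) ≡ 8/18. 18⁻¹ ≡ 18 (mod 19) since 18·18 = 324 ≡ 1, so λ ≡ 8·18 ≡ 11.
  x = λ² - 16 - 16 = 121 - 32 ≡ 13; y = λ·(16 - 13) - 9 ≡ 5. → (13, 5)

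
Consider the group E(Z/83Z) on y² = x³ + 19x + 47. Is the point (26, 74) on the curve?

no

y² = 74² ≡ 81; x³ + 19x + 47 = 18117 ≡ 23 (mod 83). 81 ≠ 23.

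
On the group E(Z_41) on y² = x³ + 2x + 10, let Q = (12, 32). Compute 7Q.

(29, 29)

Repeated addition: build up to 7Q.
2Q: tangent at (12, 32): λ = (3·12² + 2)/(2·32) ≡ 24/23. 23⁻¹ ≡ 25 (mod 41), so λ ≡ 24·25 ≡ 26.
  x = λ² - 12 - 12 = 676 - 24 ≡ 37; y = λ·(12 - 37) - 32 ≡ 15. → (37, 15)
3Q: (37, 15) + (12, 32). λ = (32 - 15)/(12 - 37) ≡ 17/16 mod 41. 16⁻¹ ≡ 18 (mod 41), so λ ≡ 19.
  x = λ² - 37 - 12 = 361 - 49 ≡ 25; y = λ·(37 - 25) - 15 ≡ 8. → (25, 8)
4Q: (25, 8) + (12, 32). λ = (32 - 8)/(12 - 25) ≡ 24/28 mod 41. 28⁻¹ ≡ 22 (mod 41) since 28·22 = 616 ≡ 1, so λ ≡ 36.
  x = λ² - 25 - 12 = 1296 - 37 ≡ 29; y = λ·(25 - 29) - 8 ≡ 12. → (29, 12)
5Q: (29, 12) + (12, 32). λ = (32 - 12)/(12 - 29) ≡ 20/24 mod 41. 24⁻¹ ≡ 12 (mod 41), so λ ≡ 35.
  x = λ² - 29 - 12 = 1225 - 41 ≡ 36; y = λ·(29 - 36) - 12 ≡ 30. → (36, 30)
6Q: (36, 30) + (12, 32). λ = (32 - 30)/(12 - 36) ≡ 2/17 mod 41. 17⁻¹ ≡ 29 (mod 41), so λ ≡ 17.
  x = λ² - 36 - 12 = 289 - 48 ≡ 36; y = λ·(36 - 36) - 30 ≡ 11. → (36, 11)
7Q: (36, 11) + (12, 32). λ = (32 - 11)/(12 - 36) ≡ 21/17 mod 41. 17⁻¹ ≡ 29 (mod 41), so λ ≡ 35.
  x = λ² - 36 - 12 = 1225 - 48 ≡ 29; y = λ·(36 - 29) - 11 ≡ 29. → (29, 29)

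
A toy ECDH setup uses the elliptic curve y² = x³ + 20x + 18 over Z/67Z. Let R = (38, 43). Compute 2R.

(30, 58)

tangent at (38, 43): λ = (3·38² + 20)/(2·43) ≡ 64/19. 19⁻¹ ≡ 60 (mod 67), so λ ≡ 64·60 ≡ 21.
  x = λ² - 38 - 38 = 441 - 76 ≡ 30; y = λ·(38 - 30) - 43 ≡ 58. → (30, 58)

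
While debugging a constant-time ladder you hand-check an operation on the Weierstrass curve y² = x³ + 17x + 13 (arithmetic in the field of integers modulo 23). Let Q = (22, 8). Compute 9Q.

Double-and-add on 9 = (1001)₂. Start with Q = (22, 8) for the leading 1-bit.
double: tangent at (22, 8): λ = (3·22² + 17)/(2·8) ≡ 20/16. 16⁻¹ ≡ 13 (mod 23), so λ ≡ 20·13 ≡ 7.
  x = λ² - 22 - 22 = 49 - 44 ≡ 5; y = λ·(22 - 5) - 8 ≡ 19. → (5, 19)
double: tangent at (5, 19): λ = (3·5² + 17)/(2·19) ≡ 0/15. 15⁻¹ ≡ 20 (mod 23) since 15·20 = 300 ≡ 1, so λ ≡ 0·20 ≡ 0.
  x = λ² - 5 - 5 = 0 - 10 ≡ 13; y = λ·(5 - 13) - 19 ≡ 4. → (13, 4)
double: tangent at (13, 4): λ = (3·13² + 17)/(2·4) ≡ 18/8. 8⁻¹ ≡ 3 (mod 23) since 8·3 = 24 ≡ 1, so λ ≡ 18·3 ≡ 8.
  x = λ² - 13 - 13 = 64 - 26 ≡ 15; y = λ·(13 - 15) - 4 ≡ 3. → (15, 3)
add Q: (15, 3) + (22, 8). λ = (8 - 3)/(22 - 15) ≡ 5/7 mod 23. 7⁻¹ ≡ 10 (mod 23), so λ ≡ 4.
  x = λ² - 15 - 22 = 16 - 37 ≡ 2; y = λ·(15 - 2) - 3 ≡ 3. → (2, 3)

(2, 3)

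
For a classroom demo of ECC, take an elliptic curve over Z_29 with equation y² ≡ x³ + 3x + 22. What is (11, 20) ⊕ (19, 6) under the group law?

(22, 21)

(11, 20) + (19, 6). λ = (6 - 20)/(19 - 11) ≡ 15/8 mod 29. 8⁻¹ ≡ 11 (mod 29), so λ ≡ 20.
  x = λ² - 11 - 19 = 400 - 30 ≡ 22; y = λ·(11 - 22) - 20 ≡ 21. → (22, 21)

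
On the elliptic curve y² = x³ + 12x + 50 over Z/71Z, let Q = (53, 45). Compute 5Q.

Double-and-add on 5 = (101)₂. Start with Q = (53, 45) for the leading 1-bit.
double: tangent at (53, 45): λ = (3·53² + 12)/(2·45) ≡ 61/19. 19⁻¹ ≡ 15 (mod 71), so λ ≡ 61·15 ≡ 63.
  x = λ² - 53 - 53 = 3969 - 106 ≡ 29; y = λ·(53 - 29) - 45 ≡ 47. → (29, 47)
double: tangent at (29, 47): λ = (3·29² + 12)/(2·47) ≡ 50/23. 23⁻¹ ≡ 34 (mod 71) since 23·34 = 782 ≡ 1, so λ ≡ 50·34 ≡ 67.
  x = λ² - 29 - 29 = 4489 - 58 ≡ 29; y = λ·(29 - 29) - 47 ≡ 24. → (29, 24)
add Q: (29, 24) + (53, 45). λ = (45 - 24)/(53 - 29) ≡ 21/24 mod 71. 24⁻¹ ≡ 3 (mod 71) since 24·3 = 72 ≡ 1, so λ ≡ 63.
  x = λ² - 29 - 53 = 3969 - 82 ≡ 53; y = λ·(29 - 53) - 24 ≡ 26. → (53, 26)

(53, 26)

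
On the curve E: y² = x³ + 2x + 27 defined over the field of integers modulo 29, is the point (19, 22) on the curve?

no

y² = 22² ≡ 20; x³ + 2x + 27 = 6924 ≡ 22 (mod 29). 20 ≠ 22.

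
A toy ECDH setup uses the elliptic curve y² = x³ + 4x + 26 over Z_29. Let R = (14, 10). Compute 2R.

tangent at (14, 10): λ = (3·14² + 4)/(2·10) ≡ 12/20. 20⁻¹ ≡ 16 (mod 29), so λ ≡ 12·16 ≡ 18.
  x = λ² - 14 - 14 = 324 - 28 ≡ 6; y = λ·(14 - 6) - 10 ≡ 18. → (6, 18)

(6, 18)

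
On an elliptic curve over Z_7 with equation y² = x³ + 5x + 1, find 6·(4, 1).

Write P = (4, 1).
Double-and-add on 6 = (110)₂. Start with P = (4, 1) for the leading 1-bit.
double: tangent at (4, 1): λ = (3·4² + 5)/(2·1) ≡ 4/2. 2⁻¹ ≡ 4 (mod 7), so λ ≡ 4·4 ≡ 2.
  x = λ² - 4 - 4 = 4 - 8 ≡ 3; y = λ·(4 - 3) - 1 ≡ 1. → (3, 1)
add P: (3, 1) + (4, 1). λ = (1 - 1)/(4 - 3) ≡ 0/1 mod 7. 1⁻¹ ≡ 1 (mod 7) since 1·1 = 1 ≡ 1, so λ ≡ 0.
  x = λ² - 3 - 4 = 0 - 7 ≡ 0; y = λ·(3 - 0) - 1 ≡ 6. → (0, 6)
double: tangent at (0, 6): λ = (3·0² + 5)/(2·6) ≡ 5/5. 5⁻¹ ≡ 3 (mod 7) since 5·3 = 15 ≡ 1, so λ ≡ 5·3 ≡ 1.
  x = λ² - 0 - 0 = 1 - 0 ≡ 1; y = λ·(0 - 1) - 6 ≡ 0. → (1, 0)

(1, 0)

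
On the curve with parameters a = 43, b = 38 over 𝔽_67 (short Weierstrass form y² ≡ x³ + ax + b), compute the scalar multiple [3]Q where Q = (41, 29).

(64, 63)

Repeated addition: build up to 3Q.
2Q: tangent at (41, 29): λ = (3·41² + 43)/(2·29) ≡ 61/58. 58⁻¹ ≡ 52 (mod 67) since 58·52 = 3016 ≡ 1, so λ ≡ 61·52 ≡ 23.
  x = λ² - 41 - 41 = 529 - 82 ≡ 45; y = λ·(41 - 45) - 29 ≡ 13. → (45, 13)
3Q: (45, 13) + (41, 29). λ = (29 - 13)/(41 - 45) ≡ 16/63 mod 67. 63⁻¹ ≡ 50 (mod 67) since 63·50 = 3150 ≡ 1, so λ ≡ 63.
  x = λ² - 45 - 41 = 3969 - 86 ≡ 64; y = λ·(45 - 64) - 13 ≡ 63. → (64, 63)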